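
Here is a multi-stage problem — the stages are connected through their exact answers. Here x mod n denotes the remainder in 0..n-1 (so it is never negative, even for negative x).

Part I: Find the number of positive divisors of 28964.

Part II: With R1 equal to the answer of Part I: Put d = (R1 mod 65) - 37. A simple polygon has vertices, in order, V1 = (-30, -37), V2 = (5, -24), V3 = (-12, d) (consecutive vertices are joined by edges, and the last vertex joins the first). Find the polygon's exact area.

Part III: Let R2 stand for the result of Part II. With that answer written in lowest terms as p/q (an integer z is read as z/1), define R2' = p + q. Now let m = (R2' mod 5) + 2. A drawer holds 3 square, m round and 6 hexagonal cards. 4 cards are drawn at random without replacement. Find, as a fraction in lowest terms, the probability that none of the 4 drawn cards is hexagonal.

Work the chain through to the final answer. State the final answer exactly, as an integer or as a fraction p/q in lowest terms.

6/65

Part I: 28964 = 2^2 * 13 * 557; number of divisors = (2+1) * (1+1) * (1+1) = 12; answer 12
Part II: R1 = 12; d = -25; cross terms: (-30*-24 - 5*-37)=905, (5*-25 - -12*-24)=-413, (-12*-37 - -30*-25)=-306; twice the area = |186| = 186; area = 93; answer 93
Part III: R2 = 93; threaded value p + q = 94; m = 6; total draws C(15,4) = 1365; favorable C(9,4) = 126; P = 6/65; answer 6/65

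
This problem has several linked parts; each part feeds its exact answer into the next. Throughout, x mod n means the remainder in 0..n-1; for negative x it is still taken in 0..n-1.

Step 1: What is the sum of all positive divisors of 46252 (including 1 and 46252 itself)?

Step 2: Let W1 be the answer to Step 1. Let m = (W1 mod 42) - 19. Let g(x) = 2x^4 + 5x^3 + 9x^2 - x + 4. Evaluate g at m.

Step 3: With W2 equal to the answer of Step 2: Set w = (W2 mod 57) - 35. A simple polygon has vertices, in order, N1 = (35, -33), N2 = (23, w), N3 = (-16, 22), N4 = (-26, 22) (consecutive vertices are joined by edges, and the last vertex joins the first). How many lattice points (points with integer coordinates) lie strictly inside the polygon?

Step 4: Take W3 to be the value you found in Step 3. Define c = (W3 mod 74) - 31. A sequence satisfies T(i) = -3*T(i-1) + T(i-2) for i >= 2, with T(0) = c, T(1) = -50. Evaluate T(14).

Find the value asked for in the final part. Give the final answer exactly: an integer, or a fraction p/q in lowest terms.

Step 1: 46252 = 2^2 * 31 * 373; sigma = (1 + 2 + 4) * (1 + 31) * (1 + 373) = 7 * 32 * 374 = 83776; answer 83776
Step 2: W1 = 83776; m = 9; 2*(9)^4 + 5*(9)^3 + 9*(9)^2 - 1*(9)^1 + 4 = (13122) + (3645) + (729) + (-9) + (4) = 17491; answer 17491
Step 3: W2 = 17491; w = 14; cross terms: (35*14 - 23*-33)=1249, (23*22 - -16*14)=730, (-16*22 - -26*22)=220, (-26*-33 - 35*22)=88; twice the area = |2287| = 2287; area = 2287/2; boundary points = 1 + 1 + 10 + 1 = 13; strictly interior points = area - boundary/2 + 1 = 1138; answer 1138
Step 4: W3 = 1138; c = -3; T(2) = -3*(-50) + 1*(-3) = 147; iterating: T(2)=147, T(3)=-491, T(4)=1620, T(5)=-5351, T(6)=17673, T(7)=-58370, T(8)=192783, T(9)=-636719, T(10)=2102940, T(11)=-6945539, T(12)=22939557, T(13)=-75764210, T(14)=250232187; answer 250232187

250232187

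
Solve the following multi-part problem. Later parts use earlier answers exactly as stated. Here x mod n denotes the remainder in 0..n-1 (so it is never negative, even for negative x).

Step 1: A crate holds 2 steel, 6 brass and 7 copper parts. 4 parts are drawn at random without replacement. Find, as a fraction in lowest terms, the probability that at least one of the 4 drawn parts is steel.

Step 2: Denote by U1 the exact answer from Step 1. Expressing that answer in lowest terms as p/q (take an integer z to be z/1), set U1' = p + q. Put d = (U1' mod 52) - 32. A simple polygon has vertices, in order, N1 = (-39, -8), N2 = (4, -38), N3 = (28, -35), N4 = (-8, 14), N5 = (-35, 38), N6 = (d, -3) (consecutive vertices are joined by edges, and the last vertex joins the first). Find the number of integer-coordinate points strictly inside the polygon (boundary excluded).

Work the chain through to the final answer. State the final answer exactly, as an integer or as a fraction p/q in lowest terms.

Step 1: total draws C(15,4) = 1365; complement C(13,4) = 715; favorable 1365 - 715 = 650; P = 10/21; answer 10/21
Step 2: U1 = 10/21; threaded value p + q = 31; d = -1; cross terms: (-39*-38 - 4*-8)=1514, (4*-35 - 28*-38)=924, (28*14 - -8*-35)=112, (-8*38 - -35*14)=186, (-35*-3 - -1*38)=143, (-1*-8 - -39*-3)=-109; twice the area = |2770| = 2770; area = 1385; boundary points = 1 + 3 + 1 + 3 + 1 + 1 = 10; strictly interior points = area - boundary/2 + 1 = 1381; answer 1381

1381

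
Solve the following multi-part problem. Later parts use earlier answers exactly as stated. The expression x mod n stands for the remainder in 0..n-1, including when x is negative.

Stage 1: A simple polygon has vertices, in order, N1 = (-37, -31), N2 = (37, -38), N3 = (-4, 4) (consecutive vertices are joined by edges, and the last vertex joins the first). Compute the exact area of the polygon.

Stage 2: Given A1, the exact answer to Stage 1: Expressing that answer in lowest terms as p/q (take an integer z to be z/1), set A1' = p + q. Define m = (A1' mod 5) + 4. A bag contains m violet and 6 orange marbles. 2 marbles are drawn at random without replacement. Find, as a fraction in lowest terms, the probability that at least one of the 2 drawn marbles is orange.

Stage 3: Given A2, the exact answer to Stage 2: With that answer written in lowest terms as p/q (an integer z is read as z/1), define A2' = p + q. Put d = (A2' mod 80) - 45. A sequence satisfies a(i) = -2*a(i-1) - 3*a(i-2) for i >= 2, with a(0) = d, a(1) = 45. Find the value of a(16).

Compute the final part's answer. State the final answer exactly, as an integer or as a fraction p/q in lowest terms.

-85680

Stage 1: cross terms: (-37*-38 - 37*-31)=2553, (37*4 - -4*-38)=-4, (-4*-31 - -37*4)=272; twice the area = |2821| = 2821; area = 2821/2; answer 2821/2
Stage 2: A1 = 2821/2; threaded value p + q = 2823; m = 7; total draws C(13,2) = 78; complement C(7,2) = 21; favorable 78 - 21 = 57; P = 19/26; answer 19/26
Stage 3: A2 = 19/26; threaded value p + q = 45; d = 0; a(2) = -2*(45) - 3*(0) = -90; iterating: a(2)=-90, a(3)=45, a(4)=180, a(5)=-495, a(6)=450, a(7)=585, a(8)=-2520, a(9)=3285, a(10)=990, a(11)=-11835, a(12)=20700, a(13)=-5895, a(14)=-50310, a(15)=118305, a(16)=-85680; answer -85680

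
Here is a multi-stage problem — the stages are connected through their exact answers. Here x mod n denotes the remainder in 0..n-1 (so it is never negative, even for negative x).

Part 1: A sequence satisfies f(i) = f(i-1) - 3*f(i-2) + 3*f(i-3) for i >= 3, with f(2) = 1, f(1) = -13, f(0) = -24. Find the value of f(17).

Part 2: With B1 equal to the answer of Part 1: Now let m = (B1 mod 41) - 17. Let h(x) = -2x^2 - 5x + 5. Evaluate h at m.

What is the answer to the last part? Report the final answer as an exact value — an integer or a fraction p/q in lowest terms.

Part 1: f(3) = 1*(1) - 3*(-13) + 3*(-24) = -32; iterating: f(3)=-32, f(4)=-74, f(5)=25, f(6)=151, f(7)=-146, f(8)=-524, f(9)=367, f(10)=1501, f(11)=-1172, f(12)=-4574, f(13)=3445, f(14)=13651, f(15)=-10406, f(16)=-41024, f(17)=31147; answer 31147
Part 2: B1 = 31147; m = 11; -2*(11)^2 - 5*(11)^1 + 5 = (-242) + (-55) + (5) = -292; answer -292

-292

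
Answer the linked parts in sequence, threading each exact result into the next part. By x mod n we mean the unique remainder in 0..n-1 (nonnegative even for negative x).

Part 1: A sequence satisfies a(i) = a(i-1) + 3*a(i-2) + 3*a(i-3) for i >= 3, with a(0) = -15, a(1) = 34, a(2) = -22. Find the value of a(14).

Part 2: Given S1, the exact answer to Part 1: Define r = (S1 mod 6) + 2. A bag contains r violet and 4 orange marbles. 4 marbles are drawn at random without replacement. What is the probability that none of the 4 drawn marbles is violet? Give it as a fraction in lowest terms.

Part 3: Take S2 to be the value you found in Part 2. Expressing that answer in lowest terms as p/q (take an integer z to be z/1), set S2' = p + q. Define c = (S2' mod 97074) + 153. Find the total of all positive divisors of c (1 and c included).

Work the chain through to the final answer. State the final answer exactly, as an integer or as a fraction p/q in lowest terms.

Part 1: a(3) = 1*(-22) + 3*(34) + 3*(-15) = 35; iterating: a(3)=35, a(4)=71, a(5)=110, a(6)=428, a(7)=971, a(8)=2585, a(9)=6782, a(10)=17450, a(11)=45551, a(12)=118247, a(13)=307250, a(14)=798644; answer 798644
Part 2: S1 = 798644; r = 4; total draws C(8,4) = 70; favorable C(4,4) = 1; P = 1/70; answer 1/70
Part 3: S2 = 1/70; threaded value p + q = 71; c = 224; 224 = 2^5 * 7; sigma = (1 + 2 + 4 + 8 + 16 + 32) * (1 + 7) = 63 * 8 = 504; answer 504

504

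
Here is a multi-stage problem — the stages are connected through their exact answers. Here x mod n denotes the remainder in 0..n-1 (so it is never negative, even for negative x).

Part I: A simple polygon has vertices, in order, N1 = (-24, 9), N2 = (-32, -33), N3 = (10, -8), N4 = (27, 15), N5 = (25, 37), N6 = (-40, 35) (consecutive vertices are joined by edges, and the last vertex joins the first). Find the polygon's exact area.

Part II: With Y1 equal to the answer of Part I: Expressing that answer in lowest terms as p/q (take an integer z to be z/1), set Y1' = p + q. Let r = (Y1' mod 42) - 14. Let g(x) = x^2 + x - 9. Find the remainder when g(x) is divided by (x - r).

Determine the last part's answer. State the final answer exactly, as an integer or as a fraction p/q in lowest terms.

Part I: cross terms: (-24*-33 - -32*9)=1080, (-32*-8 - 10*-33)=586, (10*15 - 27*-8)=366, (27*37 - 25*15)=624, (25*35 - -40*37)=2355, (-40*9 - -24*35)=480; twice the area = |5491| = 5491; area = 5491/2; answer 5491/2
Part II: Y1 = 5491/2; threaded value p + q = 5493; r = 19; remainder = value at the root: 1*(19)^2 + 1*(19)^1 - 9 = (361) + (19) + (-9) = 371; answer 371

371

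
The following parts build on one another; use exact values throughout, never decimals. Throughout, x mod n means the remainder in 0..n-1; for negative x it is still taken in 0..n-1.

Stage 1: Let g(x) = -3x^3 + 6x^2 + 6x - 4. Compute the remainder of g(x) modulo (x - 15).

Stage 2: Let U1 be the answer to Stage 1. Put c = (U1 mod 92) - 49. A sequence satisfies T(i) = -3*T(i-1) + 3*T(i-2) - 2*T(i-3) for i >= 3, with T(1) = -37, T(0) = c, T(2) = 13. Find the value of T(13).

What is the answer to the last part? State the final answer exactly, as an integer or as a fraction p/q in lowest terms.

Stage 1: remainder = value at the root: -3*(15)^3 + 6*(15)^2 + 6*(15)^1 - 4 = (-10125) + (1350) + (90) + (-4) = -8689; answer -8689
Stage 2: U1 = -8689; c = 2; T(3) = -3*(13) + 3*(-37) - 2*(2) = -154; iterating: T(3)=-154, T(4)=575, T(5)=-2213, T(6)=8672, T(7)=-33805, T(8)=131857, T(9)=-514330, T(10)=2006171, T(11)=-7825217, T(12)=30522824, T(13)=-119056465; answer -119056465

-119056465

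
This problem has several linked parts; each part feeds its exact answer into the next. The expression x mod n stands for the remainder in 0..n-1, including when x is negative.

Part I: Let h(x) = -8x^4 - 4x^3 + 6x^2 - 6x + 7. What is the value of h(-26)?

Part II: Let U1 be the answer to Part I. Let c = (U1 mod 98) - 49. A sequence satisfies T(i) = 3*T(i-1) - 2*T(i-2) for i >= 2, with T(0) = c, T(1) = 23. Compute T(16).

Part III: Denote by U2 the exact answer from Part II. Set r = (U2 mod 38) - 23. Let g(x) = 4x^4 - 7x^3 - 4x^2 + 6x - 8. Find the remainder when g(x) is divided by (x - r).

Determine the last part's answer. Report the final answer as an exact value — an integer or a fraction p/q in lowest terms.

-4

Part I: -8*(-26)^4 - 4*(-26)^3 + 6*(-26)^2 - 6*(-26)^1 + 7 = (-3655808) + (70304) + (4056) + (156) + (7) = -3581285; answer -3581285
Part II: U1 = -3581285; c = -22; T(2) = 3*(23) - 2*(-22) = 113; iterating: T(2)=113, T(3)=293, T(4)=653, T(5)=1373, T(6)=2813, T(7)=5693, T(8)=11453, T(9)=22973, T(10)=46013, T(11)=92093, T(12)=184253, T(13)=368573, T(14)=737213, T(15)=1474493, T(16)=2949053; answer 2949053
Part III: U2 = 2949053; r = 2; remainder = value at the root: 4*(2)^4 - 7*(2)^3 - 4*(2)^2 + 6*(2)^1 - 8 = (64) + (-56) + (-16) + (12) + (-8) = -4; answer -4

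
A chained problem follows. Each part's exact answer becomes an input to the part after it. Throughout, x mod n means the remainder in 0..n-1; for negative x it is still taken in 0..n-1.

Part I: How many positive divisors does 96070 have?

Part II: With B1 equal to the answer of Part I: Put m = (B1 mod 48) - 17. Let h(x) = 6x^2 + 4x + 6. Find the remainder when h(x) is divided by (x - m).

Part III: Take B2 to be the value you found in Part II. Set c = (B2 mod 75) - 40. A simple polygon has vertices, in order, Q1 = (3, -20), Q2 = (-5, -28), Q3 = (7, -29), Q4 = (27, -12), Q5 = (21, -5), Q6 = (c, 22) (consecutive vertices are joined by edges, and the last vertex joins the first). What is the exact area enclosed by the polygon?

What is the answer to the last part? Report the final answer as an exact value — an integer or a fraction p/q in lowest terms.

1849/2

Part I: 96070 = 2 * 5 * 13 * 739; number of divisors = (1+1) * (1+1) * (1+1) * (1+1) = 16; answer 16
Part II: B1 = 16; m = -1; remainder = value at the root: 6*(-1)^2 + 4*(-1)^1 + 6 = (6) + (-4) + (6) = 8; answer 8
Part III: B2 = 8; c = -32; cross terms: (3*-28 - -5*-20)=-184, (-5*-29 - 7*-28)=341, (7*-12 - 27*-29)=699, (27*-5 - 21*-12)=117, (21*22 - -32*-5)=302, (-32*-20 - 3*22)=574; twice the area = |1849| = 1849; area = 1849/2; answer 1849/2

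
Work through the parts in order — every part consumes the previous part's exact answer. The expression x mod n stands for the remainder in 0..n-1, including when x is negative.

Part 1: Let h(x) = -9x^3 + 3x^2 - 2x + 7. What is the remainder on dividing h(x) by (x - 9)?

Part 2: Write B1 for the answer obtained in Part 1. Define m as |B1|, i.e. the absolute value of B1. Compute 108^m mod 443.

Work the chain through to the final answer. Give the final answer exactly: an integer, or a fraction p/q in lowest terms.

Part 1: remainder = value at the root: -9*(9)^3 + 3*(9)^2 - 2*(9)^1 + 7 = (-6561) + (243) + (-18) + (7) = -6329; answer -6329
Part 2: B1 = -6329; m = 6329; squarings mod 443: 108^1=108, 108^2=146, 108^4=52, 108^8=46, 108^16=344, 108^32=55, 108^64=367, 108^128=17, 108^256=289, 108^512=237, 108^1024=351, 108^2048=47, 108^4096=437; 108^6329 = 108^1 * 108^8 * 108^16 * 108^32 * 108^128 * 108^2048 * 108^4096 = 253 (mod 443); answer 253

253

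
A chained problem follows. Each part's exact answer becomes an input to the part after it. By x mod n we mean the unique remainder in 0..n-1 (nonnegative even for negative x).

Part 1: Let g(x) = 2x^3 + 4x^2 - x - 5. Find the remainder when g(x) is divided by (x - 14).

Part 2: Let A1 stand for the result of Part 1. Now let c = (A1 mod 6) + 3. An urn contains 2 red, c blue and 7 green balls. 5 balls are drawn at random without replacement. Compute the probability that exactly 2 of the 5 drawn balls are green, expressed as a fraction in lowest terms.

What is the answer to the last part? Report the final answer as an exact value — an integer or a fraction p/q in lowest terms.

Part 1: remainder = value at the root: 2*(14)^3 + 4*(14)^2 - 1*(14)^1 - 5 = (5488) + (784) + (-14) + (-5) = 6253; answer 6253
Part 2: A1 = 6253; c = 4; total draws C(13,5) = 1287; favorable C(7,2)*C(6,3) = 420; P = 140/429; answer 140/429

140/429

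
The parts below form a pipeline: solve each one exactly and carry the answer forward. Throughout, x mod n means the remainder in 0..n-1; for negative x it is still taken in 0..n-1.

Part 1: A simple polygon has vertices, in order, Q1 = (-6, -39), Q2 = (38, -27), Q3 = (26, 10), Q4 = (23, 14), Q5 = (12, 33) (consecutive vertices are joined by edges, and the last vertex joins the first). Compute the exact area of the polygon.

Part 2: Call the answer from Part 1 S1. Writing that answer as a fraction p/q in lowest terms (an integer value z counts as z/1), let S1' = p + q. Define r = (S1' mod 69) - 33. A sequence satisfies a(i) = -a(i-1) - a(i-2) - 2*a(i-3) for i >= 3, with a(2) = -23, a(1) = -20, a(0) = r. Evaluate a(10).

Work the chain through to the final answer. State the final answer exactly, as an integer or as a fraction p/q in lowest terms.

-484

Part 1: cross terms: (-6*-27 - 38*-39)=1644, (38*10 - 26*-27)=1082, (26*14 - 23*10)=134, (23*33 - 12*14)=591, (12*-39 - -6*33)=-270; twice the area = |3181| = 3181; area = 3181/2; answer 3181/2
Part 2: S1 = 3181/2; threaded value p + q = 3183; r = -24; a(3) = -1*(-23) - 1*(-20) - 2*(-24) = 91; iterating: a(3)=91, a(4)=-28, a(5)=-17, a(6)=-137, a(7)=210, a(8)=-39, a(9)=103, a(10)=-484; answer -484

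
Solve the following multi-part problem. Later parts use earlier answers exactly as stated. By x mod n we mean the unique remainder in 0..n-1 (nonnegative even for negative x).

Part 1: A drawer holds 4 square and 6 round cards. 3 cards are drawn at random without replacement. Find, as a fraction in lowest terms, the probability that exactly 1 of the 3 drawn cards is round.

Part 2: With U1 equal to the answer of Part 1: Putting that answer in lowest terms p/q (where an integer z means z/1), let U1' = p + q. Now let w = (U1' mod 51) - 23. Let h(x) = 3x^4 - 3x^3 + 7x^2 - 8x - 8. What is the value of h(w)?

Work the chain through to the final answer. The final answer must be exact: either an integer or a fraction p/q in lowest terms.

33772

Part 1: total draws C(10,3) = 120; favorable C(6,1)*C(4,2) = 36; P = 3/10; answer 3/10
Part 2: U1 = 3/10; threaded value p + q = 13; w = -10; 3*(-10)^4 - 3*(-10)^3 + 7*(-10)^2 - 8*(-10)^1 - 8 = (30000) + (3000) + (700) + (80) + (-8) = 33772; answer 33772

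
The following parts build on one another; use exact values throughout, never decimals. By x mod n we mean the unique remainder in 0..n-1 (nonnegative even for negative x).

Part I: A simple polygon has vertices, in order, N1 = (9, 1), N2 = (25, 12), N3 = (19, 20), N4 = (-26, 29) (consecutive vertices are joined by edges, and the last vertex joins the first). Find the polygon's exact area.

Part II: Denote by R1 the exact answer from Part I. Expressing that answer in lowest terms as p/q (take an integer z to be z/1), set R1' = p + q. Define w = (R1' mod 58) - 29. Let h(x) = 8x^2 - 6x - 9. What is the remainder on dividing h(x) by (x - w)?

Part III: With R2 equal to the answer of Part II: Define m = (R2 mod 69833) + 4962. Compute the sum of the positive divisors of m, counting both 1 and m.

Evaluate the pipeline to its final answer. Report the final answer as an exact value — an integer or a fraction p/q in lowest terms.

5694

Part I: cross terms: (9*12 - 25*1)=83, (25*20 - 19*12)=272, (19*29 - -26*20)=1071, (-26*1 - 9*29)=-287; twice the area = |1139| = 1139; area = 1139/2; answer 1139/2
Part II: R1 = 1139/2; threaded value p + q = 1141; w = 10; remainder = value at the root: 8*(10)^2 - 6*(10)^1 - 9 = (800) + (-60) + (-9) = 731; answer 731
Part III: R2 = 731; m = 5693; 5693 is prime, so its only divisors are 1 and 5693; sigma = 1 + 5693 = 5694; answer 5694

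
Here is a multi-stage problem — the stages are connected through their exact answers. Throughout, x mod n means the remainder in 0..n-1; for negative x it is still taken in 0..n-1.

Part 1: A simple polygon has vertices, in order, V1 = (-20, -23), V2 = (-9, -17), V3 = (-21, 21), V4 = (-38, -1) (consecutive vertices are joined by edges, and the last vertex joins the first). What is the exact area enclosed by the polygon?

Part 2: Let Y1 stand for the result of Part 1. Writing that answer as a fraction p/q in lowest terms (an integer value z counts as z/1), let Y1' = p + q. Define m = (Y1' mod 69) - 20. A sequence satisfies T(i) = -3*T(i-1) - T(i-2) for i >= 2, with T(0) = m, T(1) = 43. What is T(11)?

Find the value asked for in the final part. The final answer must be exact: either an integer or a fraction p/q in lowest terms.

693923

Part 1: cross terms: (-20*-17 - -9*-23)=133, (-9*21 - -21*-17)=-546, (-21*-1 - -38*21)=819, (-38*-23 - -20*-1)=854; twice the area = |1260| = 1260; area = 630; answer 630
Part 2: Y1 = 630; threaded value p + q = 631; m = -10; T(2) = -3*(43) - 1*(-10) = -119; iterating: T(2)=-119, T(3)=314, T(4)=-823, T(5)=2155, T(6)=-5642, T(7)=14771, T(8)=-38671, T(9)=101242, T(10)=-265055, T(11)=693923; answer 693923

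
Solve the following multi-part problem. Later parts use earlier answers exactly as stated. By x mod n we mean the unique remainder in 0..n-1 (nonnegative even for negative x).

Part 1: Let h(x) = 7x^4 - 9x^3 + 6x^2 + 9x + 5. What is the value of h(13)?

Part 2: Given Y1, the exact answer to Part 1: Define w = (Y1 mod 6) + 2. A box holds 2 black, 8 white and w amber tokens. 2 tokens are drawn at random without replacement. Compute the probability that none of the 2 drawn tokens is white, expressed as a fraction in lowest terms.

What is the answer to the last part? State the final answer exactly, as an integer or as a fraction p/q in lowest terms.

1/11

Part 1: 7*(13)^4 - 9*(13)^3 + 6*(13)^2 + 9*(13)^1 + 5 = (199927) + (-19773) + (1014) + (117) + (5) = 181290; answer 181290
Part 2: Y1 = 181290; w = 2; total draws C(12,2) = 66; favorable C(4,2) = 6; P = 1/11; answer 1/11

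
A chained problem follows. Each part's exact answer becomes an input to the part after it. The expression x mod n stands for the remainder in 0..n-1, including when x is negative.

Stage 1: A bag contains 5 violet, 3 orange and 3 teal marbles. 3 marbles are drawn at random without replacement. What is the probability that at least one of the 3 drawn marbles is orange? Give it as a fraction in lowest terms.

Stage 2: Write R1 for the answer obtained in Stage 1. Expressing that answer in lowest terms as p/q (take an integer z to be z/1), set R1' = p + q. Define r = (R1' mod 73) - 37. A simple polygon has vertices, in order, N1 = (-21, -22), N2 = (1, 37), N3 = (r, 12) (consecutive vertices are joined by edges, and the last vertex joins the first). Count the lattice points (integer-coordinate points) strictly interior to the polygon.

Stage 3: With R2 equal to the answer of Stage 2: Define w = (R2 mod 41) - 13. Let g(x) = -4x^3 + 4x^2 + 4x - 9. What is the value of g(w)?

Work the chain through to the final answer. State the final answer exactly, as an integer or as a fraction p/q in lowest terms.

Stage 1: total draws C(11,3) = 165; complement C(8,3) = 56; favorable 165 - 56 = 109; P = 109/165; answer 109/165
Stage 2: R1 = 109/165; threaded value p + q = 274; r = 18; cross terms: (-21*37 - 1*-22)=-755, (1*12 - 18*37)=-654, (18*-22 - -21*12)=-144; twice the area = |-1553| = 1553; area = 1553/2; boundary points = 1 + 1 + 1 = 3; strictly interior points = area - boundary/2 + 1 = 776; answer 776
Stage 3: R2 = 776; w = 25; -4*(25)^3 + 4*(25)^2 + 4*(25)^1 - 9 = (-62500) + (2500) + (100) + (-9) = -59909; answer -59909

-59909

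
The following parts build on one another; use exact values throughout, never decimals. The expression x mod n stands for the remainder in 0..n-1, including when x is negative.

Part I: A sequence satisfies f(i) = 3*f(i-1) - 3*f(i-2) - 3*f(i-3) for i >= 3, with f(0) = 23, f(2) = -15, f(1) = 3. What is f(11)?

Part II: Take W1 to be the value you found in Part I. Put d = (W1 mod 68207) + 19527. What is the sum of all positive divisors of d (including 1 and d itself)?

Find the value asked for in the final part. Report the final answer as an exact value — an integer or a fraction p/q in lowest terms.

Part I: f(3) = 3*(-15) - 3*(3) - 3*(23) = -123; iterating: f(3)=-123, f(4)=-333, f(5)=-585, f(6)=-387, f(7)=1593, f(8)=7695, f(9)=19467, f(10)=30537, f(11)=10125; answer 10125
Part II: W1 = 10125; d = 29652; 29652 = 2^2 * 3 * 7 * 353; sigma = (1 + 2 + 4) * (1 + 3) * (1 + 7) * (1 + 353) = 7 * 4 * 8 * 354 = 79296; answer 79296

79296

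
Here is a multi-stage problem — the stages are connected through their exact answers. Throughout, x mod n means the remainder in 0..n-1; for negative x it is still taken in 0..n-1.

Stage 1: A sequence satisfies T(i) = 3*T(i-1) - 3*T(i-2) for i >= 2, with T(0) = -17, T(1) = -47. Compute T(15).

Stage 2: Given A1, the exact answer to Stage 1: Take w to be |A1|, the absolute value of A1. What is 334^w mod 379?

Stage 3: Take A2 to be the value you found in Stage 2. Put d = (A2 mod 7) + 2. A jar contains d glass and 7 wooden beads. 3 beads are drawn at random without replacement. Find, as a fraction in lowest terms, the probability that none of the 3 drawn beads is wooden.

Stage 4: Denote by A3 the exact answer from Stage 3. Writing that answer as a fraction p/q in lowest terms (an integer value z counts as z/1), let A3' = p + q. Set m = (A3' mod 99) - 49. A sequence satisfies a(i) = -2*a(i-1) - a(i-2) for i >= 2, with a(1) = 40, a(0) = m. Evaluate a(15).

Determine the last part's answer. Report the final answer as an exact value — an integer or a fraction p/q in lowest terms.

Stage 1: T(2) = 3*(-47) - 3*(-17) = -90; iterating: T(2)=-90, T(3)=-129, T(4)=-117, T(5)=36, T(6)=459, T(7)=1269, T(8)=2430, T(9)=3483, T(10)=3159, T(11)=-972, T(12)=-12393, T(13)=-34263, T(14)=-65610, T(15)=-94041; answer -94041
Stage 2: A1 = -94041; w = 94041; squarings mod 379: 334^1=334, 334^2=130, 334^4=224, 334^8=148, 334^16=301, 334^32=20, 334^64=21, 334^128=62, 334^256=54, 334^512=263, 334^1024=191, 334^2048=97, 334^4096=313, 334^8192=187, 334^16384=101, 334^32768=347, 334^65536=266; 334^94041 = 334^1 * 334^8 * 334^16 * 334^64 * 334^256 * 334^512 * 334^1024 * 334^2048 * 334^8192 * 334^16384 * 334^65536 = 241 (mod 379); answer 241
Stage 3: A2 = 241; d = 5; total draws C(12,3) = 220; favorable C(5,3) = 10; P = 1/22; answer 1/22
Stage 4: A3 = 1/22; threaded value p + q = 23; m = -26; a(2) = -2*(40) - 1*(-26) = -54; iterating: a(2)=-54, a(3)=68, a(4)=-82, a(5)=96, a(6)=-110, a(7)=124, a(8)=-138, a(9)=152, a(10)=-166, a(11)=180, a(12)=-194, a(13)=208, a(14)=-222, a(15)=236; answer 236

236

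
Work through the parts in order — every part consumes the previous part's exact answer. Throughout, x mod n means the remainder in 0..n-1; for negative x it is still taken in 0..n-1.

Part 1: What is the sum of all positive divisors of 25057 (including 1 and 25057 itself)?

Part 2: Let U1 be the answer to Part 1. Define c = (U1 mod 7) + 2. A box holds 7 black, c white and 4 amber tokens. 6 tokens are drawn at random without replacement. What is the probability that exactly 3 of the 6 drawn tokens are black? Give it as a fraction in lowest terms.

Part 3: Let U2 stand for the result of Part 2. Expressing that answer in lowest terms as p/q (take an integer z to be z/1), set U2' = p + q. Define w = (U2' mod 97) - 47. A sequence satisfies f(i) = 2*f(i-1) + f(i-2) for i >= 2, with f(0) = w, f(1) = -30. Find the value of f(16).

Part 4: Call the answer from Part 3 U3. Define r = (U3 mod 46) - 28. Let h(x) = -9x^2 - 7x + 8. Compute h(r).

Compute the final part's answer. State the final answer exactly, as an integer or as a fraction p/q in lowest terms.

-2712

Part 1: 25057 is prime, so its only divisors are 1 and 25057; sigma = 1 + 25057 = 25058; answer 25058
Part 2: U1 = 25058; c = 7; total draws C(18,6) = 18564; favorable C(7,3)*C(11,3) = 5775; P = 275/884; answer 275/884
Part 3: U2 = 275/884; threaded value p + q = 1159; w = 45; f(2) = 2*(-30) + 1*(45) = -15; iterating: f(2)=-15, f(3)=-60, f(4)=-135, f(5)=-330, f(6)=-795, f(7)=-1920, f(8)=-4635, f(9)=-11190, f(10)=-27015, f(11)=-65220, f(12)=-157455, f(13)=-380130, f(14)=-917715, f(15)=-2215560, f(16)=-5348835; answer -5348835
Part 4: U3 = -5348835; r = 17; -9*(17)^2 - 7*(17)^1 + 8 = (-2601) + (-119) + (8) = -2712; answer -2712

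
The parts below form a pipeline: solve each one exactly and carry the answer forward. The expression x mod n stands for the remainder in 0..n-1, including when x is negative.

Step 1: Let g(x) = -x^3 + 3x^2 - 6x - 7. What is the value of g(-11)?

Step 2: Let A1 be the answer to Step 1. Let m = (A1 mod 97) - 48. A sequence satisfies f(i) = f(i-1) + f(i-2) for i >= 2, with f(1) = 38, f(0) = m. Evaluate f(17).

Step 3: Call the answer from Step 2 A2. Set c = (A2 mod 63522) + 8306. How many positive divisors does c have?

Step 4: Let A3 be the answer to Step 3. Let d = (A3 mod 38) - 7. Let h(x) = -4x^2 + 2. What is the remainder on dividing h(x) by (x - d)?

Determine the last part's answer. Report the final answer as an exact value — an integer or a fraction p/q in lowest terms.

Step 1: -1*(-11)^3 + 3*(-11)^2 - 6*(-11)^1 - 7 = (1331) + (363) + (66) + (-7) = 1753; answer 1753
Step 2: A1 = 1753; m = -41; f(2) = 1*(38) + 1*(-41) = -3; iterating: f(2)=-3, f(3)=35, f(4)=32, f(5)=67, f(6)=99, f(7)=166, f(8)=265, f(9)=431, f(10)=696, f(11)=1127, f(12)=1823, f(13)=2950, f(14)=4773, f(15)=7723, f(16)=12496, f(17)=20219; answer 20219
Step 3: A2 = 20219; c = 28525; 28525 = 5^2 * 7 * 163; number of divisors = (2+1) * (1+1) * (1+1) = 12; answer 12
Step 4: A3 = 12; d = 5; remainder = value at the root: -4*(5)^2 + 2 = (-100) + (2) = -98; answer -98

-98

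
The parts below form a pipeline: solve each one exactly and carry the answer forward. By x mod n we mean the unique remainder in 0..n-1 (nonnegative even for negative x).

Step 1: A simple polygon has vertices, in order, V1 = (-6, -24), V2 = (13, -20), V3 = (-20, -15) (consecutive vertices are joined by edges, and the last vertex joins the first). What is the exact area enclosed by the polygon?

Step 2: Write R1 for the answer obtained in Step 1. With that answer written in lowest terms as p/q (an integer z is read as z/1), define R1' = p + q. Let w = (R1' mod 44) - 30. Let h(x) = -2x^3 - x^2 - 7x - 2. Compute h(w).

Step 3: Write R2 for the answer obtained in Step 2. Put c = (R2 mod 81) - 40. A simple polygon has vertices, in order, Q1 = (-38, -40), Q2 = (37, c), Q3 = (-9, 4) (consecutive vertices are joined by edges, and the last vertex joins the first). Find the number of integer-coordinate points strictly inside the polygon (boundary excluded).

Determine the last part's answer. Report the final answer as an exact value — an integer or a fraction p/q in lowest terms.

1635

Step 1: cross terms: (-6*-20 - 13*-24)=432, (13*-15 - -20*-20)=-595, (-20*-24 - -6*-15)=390; twice the area = |227| = 227; area = 227/2; answer 227/2
Step 2: R1 = 227/2; threaded value p + q = 229; w = -21; -2*(-21)^3 - 1*(-21)^2 - 7*(-21)^1 - 2 = (18522) + (-441) + (147) + (-2) = 18226; answer 18226
Step 3: R2 = 18226; c = -39; cross terms: (-38*-39 - 37*-40)=2962, (37*4 - -9*-39)=-203, (-9*-40 - -38*4)=512; twice the area = |3271| = 3271; area = 3271/2; boundary points = 1 + 1 + 1 = 3; strictly interior points = area - boundary/2 + 1 = 1635; answer 1635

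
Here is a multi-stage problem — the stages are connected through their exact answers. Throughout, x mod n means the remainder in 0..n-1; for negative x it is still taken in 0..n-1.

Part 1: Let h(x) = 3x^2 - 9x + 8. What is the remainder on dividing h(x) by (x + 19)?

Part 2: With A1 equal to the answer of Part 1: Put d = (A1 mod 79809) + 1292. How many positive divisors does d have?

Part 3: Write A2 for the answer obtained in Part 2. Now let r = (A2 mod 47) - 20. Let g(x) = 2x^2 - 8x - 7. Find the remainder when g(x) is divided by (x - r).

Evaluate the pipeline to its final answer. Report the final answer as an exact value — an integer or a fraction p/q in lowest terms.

Part 1: remainder = value at the root: 3*(-19)^2 - 9*(-19)^1 + 8 = (1083) + (171) + (8) = 1262; answer 1262
Part 2: A1 = 1262; d = 2554; 2554 = 2 * 1277; number of divisors = (1+1) * (1+1) = 4; answer 4
Part 3: A2 = 4; r = -16; remainder = value at the root: 2*(-16)^2 - 8*(-16)^1 - 7 = (512) + (128) + (-7) = 633; answer 633

633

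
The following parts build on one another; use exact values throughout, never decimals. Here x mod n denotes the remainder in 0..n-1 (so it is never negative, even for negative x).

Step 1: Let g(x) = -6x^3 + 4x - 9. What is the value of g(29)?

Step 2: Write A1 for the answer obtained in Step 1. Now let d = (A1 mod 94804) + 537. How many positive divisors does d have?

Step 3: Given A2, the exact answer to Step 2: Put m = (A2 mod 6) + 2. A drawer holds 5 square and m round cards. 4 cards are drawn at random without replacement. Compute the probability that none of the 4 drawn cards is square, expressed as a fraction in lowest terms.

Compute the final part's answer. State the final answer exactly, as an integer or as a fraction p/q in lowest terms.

Step 1: -6*(29)^3 + 4*(29)^1 - 9 = (-146334) + (116) + (-9) = -146227; answer -146227
Step 2: A1 = -146227; d = 43918; 43918 = 2 * 7 * 3137; number of divisors = (1+1) * (1+1) * (1+1) = 8; answer 8
Step 3: A2 = 8; m = 4; total draws C(9,4) = 126; favorable C(4,4) = 1; P = 1/126; answer 1/126

1/126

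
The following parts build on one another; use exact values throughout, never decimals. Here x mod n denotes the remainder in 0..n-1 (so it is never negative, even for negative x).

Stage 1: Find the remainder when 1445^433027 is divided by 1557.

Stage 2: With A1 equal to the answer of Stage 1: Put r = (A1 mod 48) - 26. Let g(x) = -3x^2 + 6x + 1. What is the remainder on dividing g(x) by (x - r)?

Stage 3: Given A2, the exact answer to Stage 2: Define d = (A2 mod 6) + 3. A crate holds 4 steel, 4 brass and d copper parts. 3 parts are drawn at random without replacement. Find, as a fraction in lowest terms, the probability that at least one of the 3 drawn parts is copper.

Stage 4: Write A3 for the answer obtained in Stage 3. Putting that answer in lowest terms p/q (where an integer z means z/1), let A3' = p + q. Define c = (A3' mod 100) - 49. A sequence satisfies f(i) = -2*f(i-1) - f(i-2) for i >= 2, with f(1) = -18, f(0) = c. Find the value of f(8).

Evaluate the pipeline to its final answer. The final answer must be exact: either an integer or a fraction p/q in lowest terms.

-185

Stage 1: squarings mod 1557: 1445^1=1445, 1445^2=88, 1445^4=1516, 1445^8=124, 1445^16=1363, 1445^32=268, 1445^64=202, 1445^128=322, 1445^256=922, 1445^512=1519, 1445^1024=1444, 1445^2048=313, 1445^4096=1435, 1445^8192=871, 1445^16384=382, 1445^32768=1123, 1445^65536=1516, 1445^131072=124, 1445^262144=1363; 1445^433027 = 1445^1 * 1445^2 * 1445^128 * 1445^256 * 1445^512 * 1445^2048 * 1445^4096 * 1445^32768 * 1445^131072 * 1445^262144 = 1454 (mod 1557); answer 1454
Stage 2: A1 = 1454; r = -12; remainder = value at the root: -3*(-12)^2 + 6*(-12)^1 + 1 = (-432) + (-72) + (1) = -503; answer -503
Stage 3: A2 = -503; d = 4; total draws C(12,3) = 220; complement C(8,3) = 56; favorable 220 - 56 = 164; P = 41/55; answer 41/55
Stage 4: A3 = 41/55; threaded value p + q = 96; c = 47; f(2) = -2*(-18) - 1*(47) = -11; iterating: f(2)=-11, f(3)=40, f(4)=-69, f(5)=98, f(6)=-127, f(7)=156, f(8)=-185; answer -185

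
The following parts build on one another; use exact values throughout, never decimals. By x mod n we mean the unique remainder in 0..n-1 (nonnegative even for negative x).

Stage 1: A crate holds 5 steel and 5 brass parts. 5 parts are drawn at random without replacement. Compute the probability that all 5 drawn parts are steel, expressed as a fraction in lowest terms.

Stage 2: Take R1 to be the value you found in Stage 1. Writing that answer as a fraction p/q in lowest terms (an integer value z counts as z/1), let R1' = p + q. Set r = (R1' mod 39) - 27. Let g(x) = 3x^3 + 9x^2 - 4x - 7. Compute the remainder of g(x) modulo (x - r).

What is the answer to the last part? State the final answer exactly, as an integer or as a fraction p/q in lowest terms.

Stage 1: total draws C(10,5) = 252; favorable C(5,5) = 1; P = 1/252; answer 1/252
Stage 2: R1 = 1/252; threaded value p + q = 253; r = -8; remainder = value at the root: 3*(-8)^3 + 9*(-8)^2 - 4*(-8)^1 - 7 = (-1536) + (576) + (32) + (-7) = -935; answer -935

-935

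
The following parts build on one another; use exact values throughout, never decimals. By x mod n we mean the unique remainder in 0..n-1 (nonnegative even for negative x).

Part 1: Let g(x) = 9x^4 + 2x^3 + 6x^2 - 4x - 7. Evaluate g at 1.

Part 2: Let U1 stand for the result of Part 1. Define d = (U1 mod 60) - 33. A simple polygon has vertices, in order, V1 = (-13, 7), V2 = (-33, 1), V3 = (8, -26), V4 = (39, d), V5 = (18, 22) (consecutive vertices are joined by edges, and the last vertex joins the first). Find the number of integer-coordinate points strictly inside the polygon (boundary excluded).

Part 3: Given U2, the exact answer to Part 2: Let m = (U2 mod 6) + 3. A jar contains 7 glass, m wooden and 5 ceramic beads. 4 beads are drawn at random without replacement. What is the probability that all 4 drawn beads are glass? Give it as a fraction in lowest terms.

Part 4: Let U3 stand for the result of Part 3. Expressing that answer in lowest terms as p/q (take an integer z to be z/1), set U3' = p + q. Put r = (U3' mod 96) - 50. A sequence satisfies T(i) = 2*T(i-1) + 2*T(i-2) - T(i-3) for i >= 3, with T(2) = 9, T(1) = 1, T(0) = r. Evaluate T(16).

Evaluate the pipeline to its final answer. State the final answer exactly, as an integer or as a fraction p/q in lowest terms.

8090429

Part 1: 9*(1)^4 + 2*(1)^3 + 6*(1)^2 - 4*(1)^1 - 7 = (9) + (2) + (6) + (-4) + (-7) = 6; answer 6
Part 2: U1 = 6; d = -27; cross terms: (-13*1 - -33*7)=218, (-33*-26 - 8*1)=850, (8*-27 - 39*-26)=798, (39*22 - 18*-27)=1344, (18*7 - -13*22)=412; twice the area = |3622| = 3622; area = 1811; boundary points = 2 + 1 + 1 + 7 + 1 = 12; strictly interior points = area - boundary/2 + 1 = 1806; answer 1806
Part 3: U2 = 1806; m = 3; total draws C(15,4) = 1365; favorable C(7,4) = 35; P = 1/39; answer 1/39
Part 4: U3 = 1/39; threaded value p + q = 40; r = -10; T(3) = 2*(9) + 2*(1) - 1*(-10) = 30; iterating: T(3)=30, T(4)=77, T(5)=205, T(6)=534, T(7)=1401, T(8)=3665, T(9)=9598, T(10)=25125, T(11)=65781, T(12)=172214, T(13)=450865, T(14)=1180377, T(15)=3090270, T(16)=8090429; answer 8090429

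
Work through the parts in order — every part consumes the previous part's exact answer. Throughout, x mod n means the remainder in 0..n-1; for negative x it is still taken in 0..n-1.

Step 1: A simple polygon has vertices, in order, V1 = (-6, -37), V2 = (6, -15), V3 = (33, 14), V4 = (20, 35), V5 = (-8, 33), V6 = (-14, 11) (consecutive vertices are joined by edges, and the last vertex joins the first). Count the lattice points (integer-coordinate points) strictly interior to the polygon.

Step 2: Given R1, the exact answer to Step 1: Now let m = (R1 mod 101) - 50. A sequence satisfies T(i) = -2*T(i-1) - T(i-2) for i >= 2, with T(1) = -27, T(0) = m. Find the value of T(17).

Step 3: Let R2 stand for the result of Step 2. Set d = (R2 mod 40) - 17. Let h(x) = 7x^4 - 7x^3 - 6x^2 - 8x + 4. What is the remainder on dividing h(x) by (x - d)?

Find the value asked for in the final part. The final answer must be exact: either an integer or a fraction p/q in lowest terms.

Step 1: cross terms: (-6*-15 - 6*-37)=312, (6*14 - 33*-15)=579, (33*35 - 20*14)=875, (20*33 - -8*35)=940, (-8*11 - -14*33)=374, (-14*-37 - -6*11)=584; twice the area = |3664| = 3664; area = 1832; boundary points = 2 + 1 + 1 + 2 + 2 + 8 = 16; strictly interior points = area - boundary/2 + 1 = 1825; answer 1825
Step 2: R1 = 1825; m = -43; T(2) = -2*(-27) - 1*(-43) = 97; iterating: T(2)=97, T(3)=-167, T(4)=237, T(5)=-307, T(6)=377, T(7)=-447, T(8)=517, T(9)=-587, T(10)=657, T(11)=-727, T(12)=797, T(13)=-867, T(14)=937, T(15)=-1007, T(16)=1077, T(17)=-1147; answer -1147
Step 3: R2 = -1147; d = -4; remainder = value at the root: 7*(-4)^4 - 7*(-4)^3 - 6*(-4)^2 - 8*(-4)^1 + 4 = (1792) + (448) + (-96) + (32) + (4) = 2180; answer 2180

2180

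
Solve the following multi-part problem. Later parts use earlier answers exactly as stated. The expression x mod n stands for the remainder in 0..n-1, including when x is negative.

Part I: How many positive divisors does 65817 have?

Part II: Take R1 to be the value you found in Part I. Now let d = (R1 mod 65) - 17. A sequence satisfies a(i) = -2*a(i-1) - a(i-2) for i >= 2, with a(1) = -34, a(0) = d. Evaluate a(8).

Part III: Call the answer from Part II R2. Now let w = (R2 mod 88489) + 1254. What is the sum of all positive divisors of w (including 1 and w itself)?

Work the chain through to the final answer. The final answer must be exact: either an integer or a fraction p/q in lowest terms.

Part I: 65817 = 3^2 * 71 * 103; number of divisors = (2+1) * (1+1) * (1+1) = 12; answer 12
Part II: R1 = 12; d = -5; a(2) = -2*(-34) - 1*(-5) = 73; iterating: a(2)=73, a(3)=-112, a(4)=151, a(5)=-190, a(6)=229, a(7)=-268, a(8)=307; answer 307
Part III: R2 = 307; w = 1561; 1561 = 7 * 223; sigma = (1 + 7) * (1 + 223) = 8 * 224 = 1792; answer 1792

1792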